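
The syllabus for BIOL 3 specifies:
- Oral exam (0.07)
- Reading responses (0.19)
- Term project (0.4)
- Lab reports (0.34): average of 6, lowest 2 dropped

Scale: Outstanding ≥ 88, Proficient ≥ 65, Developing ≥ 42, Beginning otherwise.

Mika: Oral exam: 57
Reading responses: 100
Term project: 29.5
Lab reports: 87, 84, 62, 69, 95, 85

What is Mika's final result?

Lab reports: drop 62, 69 → average of remaining 4 = 351/4 = 87.75
Weighted total:
  Oral exam 57 × 0.07 = 3.99
  Reading responses 100 × 0.19 = 19
  Term project 29.5 × 0.4 = 11.8
  Lab reports 87.75 × 0.34 = 29.835
Sum = 64.625
64.625 is ≥ 42 and < 65 → Developing

Developing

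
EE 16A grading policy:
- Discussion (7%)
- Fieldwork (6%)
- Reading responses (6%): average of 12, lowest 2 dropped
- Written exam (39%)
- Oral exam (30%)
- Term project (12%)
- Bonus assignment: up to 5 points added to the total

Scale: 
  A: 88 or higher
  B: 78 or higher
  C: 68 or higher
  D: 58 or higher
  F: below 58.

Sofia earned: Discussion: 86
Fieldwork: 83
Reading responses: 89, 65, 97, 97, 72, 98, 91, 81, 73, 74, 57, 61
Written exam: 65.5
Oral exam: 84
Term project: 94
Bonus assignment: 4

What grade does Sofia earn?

B

Reading responses: drop 57, 61 → average of remaining 10 = 837/10 = 83.7
Weighted total:
  Discussion 86 × 0.07 = 6.02
  Fieldwork 83 × 0.06 = 4.98
  Reading responses 83.7 × 0.06 = 5.022
  Written exam 65.5 × 0.39 = 25.545
  Oral exam 84 × 0.3 = 25.2
  Term project 94 × 0.12 = 11.28
Sum = 78.047
Bonus assignment: 78.047 + 4 = 82.047
82.047 is ≥ 78 and < 88 → B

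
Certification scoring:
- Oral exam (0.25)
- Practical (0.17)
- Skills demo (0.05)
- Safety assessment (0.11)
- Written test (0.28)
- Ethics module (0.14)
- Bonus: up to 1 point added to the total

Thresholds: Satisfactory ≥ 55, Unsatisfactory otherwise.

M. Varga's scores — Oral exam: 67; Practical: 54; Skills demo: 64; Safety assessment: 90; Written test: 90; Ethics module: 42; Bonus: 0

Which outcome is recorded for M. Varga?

Weighted total:
  Oral exam 67 × 0.25 = 16.75
  Practical 54 × 0.17 = 9.18
  Skills demo 64 × 0.05 = 3.2
  Safety assessment 90 × 0.11 = 9.9
  Written test 90 × 0.28 = 25.2
  Ethics module 42 × 0.14 = 5.88
Sum = 70.11
Bonus: 70.11 + 0 = 70.11
70.11 ≥ 55 → Satisfactory

Satisfactory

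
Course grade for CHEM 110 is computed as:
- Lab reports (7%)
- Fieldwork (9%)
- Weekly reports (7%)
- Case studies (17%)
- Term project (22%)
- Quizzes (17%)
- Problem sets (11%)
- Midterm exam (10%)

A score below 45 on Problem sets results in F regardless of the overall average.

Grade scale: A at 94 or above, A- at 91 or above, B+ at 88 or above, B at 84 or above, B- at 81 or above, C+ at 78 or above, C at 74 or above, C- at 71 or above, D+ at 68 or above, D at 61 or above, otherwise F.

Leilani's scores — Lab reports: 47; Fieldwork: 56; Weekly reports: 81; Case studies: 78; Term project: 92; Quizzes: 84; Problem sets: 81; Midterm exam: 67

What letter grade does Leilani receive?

Problem sets score 81 ≥ 45: minimum met.
Weighted total:
  Lab reports 47 × 0.07 = 3.29
  Fieldwork 56 × 0.09 = 5.04
  Weekly reports 81 × 0.07 = 5.67
  Case studies 78 × 0.17 = 13.26
  Term project 92 × 0.22 = 20.24
  Quizzes 84 × 0.17 = 14.28
  Problem sets 81 × 0.11 = 8.91
  Midterm exam 67 × 0.1 = 6.7
Sum = 77.39
77.39 is ≥ 74 and < 78 → C

C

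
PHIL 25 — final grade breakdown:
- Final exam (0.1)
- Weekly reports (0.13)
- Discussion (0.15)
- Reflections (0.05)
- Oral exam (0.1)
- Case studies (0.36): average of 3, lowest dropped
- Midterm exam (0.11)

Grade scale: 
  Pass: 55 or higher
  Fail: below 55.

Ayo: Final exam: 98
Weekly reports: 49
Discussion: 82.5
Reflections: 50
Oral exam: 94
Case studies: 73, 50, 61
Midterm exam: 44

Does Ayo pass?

Pass

Case studies: drop 50 → average of remaining 2 = 134/2 = 67
Weighted total:
  Final exam 98 × 0.1 = 9.8
  Weekly reports 49 × 0.13 = 6.37
  Discussion 82.5 × 0.15 = 12.375
  Reflections 50 × 0.05 = 2.5
  Oral exam 94 × 0.1 = 9.4
  Case studies 67 × 0.36 = 24.12
  Midterm exam 44 × 0.11 = 4.84
Sum = 69.405
69.405 ≥ 55 → Pass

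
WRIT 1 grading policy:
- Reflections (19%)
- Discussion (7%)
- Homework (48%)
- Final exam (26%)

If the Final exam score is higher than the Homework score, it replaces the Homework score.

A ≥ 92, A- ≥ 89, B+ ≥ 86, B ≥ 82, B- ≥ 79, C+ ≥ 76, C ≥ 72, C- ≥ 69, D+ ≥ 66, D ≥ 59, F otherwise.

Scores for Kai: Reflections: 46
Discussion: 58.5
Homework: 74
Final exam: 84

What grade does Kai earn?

C

Final exam (84) > Homework (74), so Homework counts as 84.
Weighted total:
  Reflections 46 × 0.19 = 8.74
  Discussion 58.5 × 0.07 = 4.095
  Homework 84 × 0.48 = 40.32
  Final exam 84 × 0.26 = 21.84
Sum = 74.995
74.995 is ≥ 72 and < 76 → C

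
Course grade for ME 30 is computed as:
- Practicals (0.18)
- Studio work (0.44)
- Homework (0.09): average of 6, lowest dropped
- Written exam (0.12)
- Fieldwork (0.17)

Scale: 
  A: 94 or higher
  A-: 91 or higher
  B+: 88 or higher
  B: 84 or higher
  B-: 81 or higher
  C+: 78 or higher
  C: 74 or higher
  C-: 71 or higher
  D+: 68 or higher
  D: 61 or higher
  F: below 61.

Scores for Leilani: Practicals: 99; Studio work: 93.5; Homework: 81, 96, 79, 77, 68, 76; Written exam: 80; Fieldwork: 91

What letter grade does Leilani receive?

Homework: drop 68 → average of remaining 5 = 409/5 = 81.8
Weighted total:
  Practicals 99 × 0.18 = 17.82
  Studio work 93.5 × 0.44 = 41.14
  Homework 81.8 × 0.09 = 7.362
  Written exam 80 × 0.12 = 9.6
  Fieldwork 91 × 0.17 = 15.47
Sum = 91.392
91.392 is ≥ 91 and < 94 → A-

A-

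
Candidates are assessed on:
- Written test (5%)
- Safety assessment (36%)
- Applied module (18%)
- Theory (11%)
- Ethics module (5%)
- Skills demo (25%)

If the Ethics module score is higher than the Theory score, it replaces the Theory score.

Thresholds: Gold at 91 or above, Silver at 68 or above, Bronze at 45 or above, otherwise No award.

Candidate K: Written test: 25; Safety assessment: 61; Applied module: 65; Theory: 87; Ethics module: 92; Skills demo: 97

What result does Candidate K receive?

Silver

Ethics module (92) > Theory (87), so Theory counts as 92.
Weighted total:
  Written test 25 × 0.05 = 1.25
  Safety assessment 61 × 0.36 = 21.96
  Applied module 65 × 0.18 = 11.7
  Theory 92 × 0.11 = 10.12
  Ethics module 92 × 0.05 = 4.6
  Skills demo 97 × 0.25 = 24.25
Sum = 73.88
73.88 is ≥ 68 and < 91 → Silver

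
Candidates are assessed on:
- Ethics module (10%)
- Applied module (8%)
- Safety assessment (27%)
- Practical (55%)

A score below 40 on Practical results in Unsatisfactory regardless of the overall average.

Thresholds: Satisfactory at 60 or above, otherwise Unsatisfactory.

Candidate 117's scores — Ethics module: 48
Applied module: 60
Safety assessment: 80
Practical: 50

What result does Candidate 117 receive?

Practical score 50 ≥ 40: minimum met.
Weighted total:
  Ethics module 48 × 0.1 = 4.8
  Applied module 60 × 0.08 = 4.8
  Safety assessment 80 × 0.27 = 21.6
  Practical 50 × 0.55 = 27.5
Sum = 58.7
58.7 < 60 → Unsatisfactory

Unsatisfactory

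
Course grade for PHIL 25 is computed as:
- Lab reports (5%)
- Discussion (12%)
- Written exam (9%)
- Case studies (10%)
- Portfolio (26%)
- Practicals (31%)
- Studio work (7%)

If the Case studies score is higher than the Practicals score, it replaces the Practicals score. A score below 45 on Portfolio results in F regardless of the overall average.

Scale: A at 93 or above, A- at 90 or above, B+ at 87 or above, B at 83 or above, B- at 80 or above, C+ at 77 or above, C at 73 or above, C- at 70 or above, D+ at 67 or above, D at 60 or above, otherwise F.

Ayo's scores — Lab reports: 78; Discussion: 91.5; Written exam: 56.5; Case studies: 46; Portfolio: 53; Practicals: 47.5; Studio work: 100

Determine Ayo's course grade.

D

Case studies (46) ≤ Practicals (47.5), so Practicals stays at 47.5.
Portfolio score 53 ≥ 45: minimum met.
Weighted total:
  Lab reports 78 × 0.05 = 3.9
  Discussion 91.5 × 0.12 = 10.98
  Written exam 56.5 × 0.09 = 5.085
  Case studies 46 × 0.1 = 4.6
  Portfolio 53 × 0.26 = 13.78
  Practicals 47.5 × 0.31 = 14.725
  Studio work 100 × 0.07 = 7
Sum = 60.07
60.07 is ≥ 60 and < 67 → D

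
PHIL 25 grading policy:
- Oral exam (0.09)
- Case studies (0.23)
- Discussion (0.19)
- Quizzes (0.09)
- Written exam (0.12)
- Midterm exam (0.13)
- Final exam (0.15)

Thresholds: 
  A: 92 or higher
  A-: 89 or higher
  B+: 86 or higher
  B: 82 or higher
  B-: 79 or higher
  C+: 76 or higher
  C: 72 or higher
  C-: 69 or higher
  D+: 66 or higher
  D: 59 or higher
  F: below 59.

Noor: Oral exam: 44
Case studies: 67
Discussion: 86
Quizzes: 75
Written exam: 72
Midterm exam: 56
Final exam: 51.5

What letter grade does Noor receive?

Weighted total:
  Oral exam 44 × 0.09 = 3.96
  Case studies 67 × 0.23 = 15.41
  Discussion 86 × 0.19 = 16.34
  Quizzes 75 × 0.09 = 6.75
  Written exam 72 × 0.12 = 8.64
  Midterm exam 56 × 0.13 = 7.28
  Final exam 51.5 × 0.15 = 7.725
Sum = 66.105
66.105 is ≥ 66 and < 69 → D+

D+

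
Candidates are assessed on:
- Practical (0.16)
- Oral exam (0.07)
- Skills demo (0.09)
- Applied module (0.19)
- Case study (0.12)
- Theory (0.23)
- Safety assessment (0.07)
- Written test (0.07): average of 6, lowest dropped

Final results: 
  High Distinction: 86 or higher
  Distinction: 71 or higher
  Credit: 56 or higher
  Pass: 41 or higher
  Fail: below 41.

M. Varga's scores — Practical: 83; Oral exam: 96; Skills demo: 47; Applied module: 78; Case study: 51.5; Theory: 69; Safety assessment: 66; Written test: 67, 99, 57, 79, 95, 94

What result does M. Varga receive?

Written test: drop 57 → average of remaining 5 = 434/5 = 86.8
Weighted total:
  Practical 83 × 0.16 = 13.28
  Oral exam 96 × 0.07 = 6.72
  Skills demo 47 × 0.09 = 4.23
  Applied module 78 × 0.19 = 14.82
  Case study 51.5 × 0.12 = 6.18
  Theory 69 × 0.23 = 15.87
  Safety assessment 66 × 0.07 = 4.62
  Written test 86.8 × 0.07 = 6.076
Sum = 71.796
71.796 is ≥ 71 and < 86 → Distinction

Distinction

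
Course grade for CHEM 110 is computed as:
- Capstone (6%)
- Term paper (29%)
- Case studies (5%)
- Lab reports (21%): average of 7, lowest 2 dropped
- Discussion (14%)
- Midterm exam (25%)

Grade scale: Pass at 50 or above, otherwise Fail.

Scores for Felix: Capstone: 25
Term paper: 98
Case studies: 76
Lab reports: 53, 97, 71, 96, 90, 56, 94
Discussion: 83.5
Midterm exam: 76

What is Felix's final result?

Pass

Lab reports: drop 53, 56 → average of remaining 5 = 448/5 = 89.6
Weighted total:
  Capstone 25 × 0.06 = 1.5
  Term paper 98 × 0.29 = 28.42
  Case studies 76 × 0.05 = 3.8
  Lab reports 89.6 × 0.21 = 18.816
  Discussion 83.5 × 0.14 = 11.69
  Midterm exam 76 × 0.25 = 19
Sum = 83.226
83.226 ≥ 50 → Pass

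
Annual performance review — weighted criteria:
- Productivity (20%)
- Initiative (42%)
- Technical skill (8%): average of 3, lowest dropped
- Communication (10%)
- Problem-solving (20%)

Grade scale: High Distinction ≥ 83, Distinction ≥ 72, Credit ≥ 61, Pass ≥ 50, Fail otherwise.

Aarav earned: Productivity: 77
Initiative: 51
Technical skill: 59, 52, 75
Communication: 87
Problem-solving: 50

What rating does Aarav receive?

Technical skill: drop 52 → average of remaining 2 = 134/2 = 67
Weighted total:
  Productivity 77 × 0.2 = 15.4
  Initiative 51 × 0.42 = 21.42
  Technical skill 67 × 0.08 = 5.36
  Communication 87 × 0.1 = 8.7
  Problem-solving 50 × 0.2 = 10
Sum = 60.88
60.88 is ≥ 50 and < 61 → Pass

Pass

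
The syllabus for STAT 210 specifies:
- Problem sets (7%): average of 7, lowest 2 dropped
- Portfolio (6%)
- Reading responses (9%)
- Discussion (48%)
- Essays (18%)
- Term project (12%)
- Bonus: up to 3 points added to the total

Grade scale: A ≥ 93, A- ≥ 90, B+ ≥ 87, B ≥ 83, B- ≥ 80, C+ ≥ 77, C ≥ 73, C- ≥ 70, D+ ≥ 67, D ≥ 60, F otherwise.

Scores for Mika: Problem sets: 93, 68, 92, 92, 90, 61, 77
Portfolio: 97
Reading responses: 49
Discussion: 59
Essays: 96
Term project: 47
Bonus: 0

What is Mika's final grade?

Problem sets: drop 61, 68 → average of remaining 5 = 444/5 = 88.8
Weighted total:
  Problem sets 88.8 × 0.07 = 6.216
  Portfolio 97 × 0.06 = 5.82
  Reading responses 49 × 0.09 = 4.41
  Discussion 59 × 0.48 = 28.32
  Essays 96 × 0.18 = 17.28
  Term project 47 × 0.12 = 5.64
Sum = 67.686
Bonus: 67.686 + 0 = 67.686
67.686 is ≥ 67 and < 70 → D+

D+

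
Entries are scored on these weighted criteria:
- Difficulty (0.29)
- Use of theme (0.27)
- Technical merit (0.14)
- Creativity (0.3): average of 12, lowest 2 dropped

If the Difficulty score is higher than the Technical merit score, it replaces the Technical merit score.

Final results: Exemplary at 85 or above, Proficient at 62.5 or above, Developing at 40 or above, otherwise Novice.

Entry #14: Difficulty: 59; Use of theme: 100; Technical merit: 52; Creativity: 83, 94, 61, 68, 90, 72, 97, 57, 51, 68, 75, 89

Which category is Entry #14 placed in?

Creativity: drop 51, 57 → average of remaining 10 = 797/10 = 79.7
Difficulty (59) > Technical merit (52), so Technical merit counts as 59.
Weighted total:
  Difficulty 59 × 0.29 = 17.11
  Use of theme 100 × 0.27 = 27
  Technical merit 59 × 0.14 = 8.26
  Creativity 79.7 × 0.3 = 23.91
Sum = 76.28
76.28 is ≥ 62.5 and < 85 → Proficient

Proficient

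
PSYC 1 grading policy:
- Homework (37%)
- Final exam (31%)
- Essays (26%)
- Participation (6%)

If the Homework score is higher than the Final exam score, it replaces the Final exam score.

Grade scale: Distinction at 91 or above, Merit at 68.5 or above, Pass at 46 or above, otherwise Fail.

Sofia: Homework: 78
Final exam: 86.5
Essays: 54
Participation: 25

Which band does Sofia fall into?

Merit

Homework (78) ≤ Final exam (86.5), so Final exam stays at 86.5.
Weighted total:
  Homework 78 × 0.37 = 28.86
  Final exam 86.5 × 0.31 = 26.815
  Essays 54 × 0.26 = 14.04
  Participation 25 × 0.06 = 1.5
Sum = 71.215
71.215 is ≥ 68.5 and < 91 → Merit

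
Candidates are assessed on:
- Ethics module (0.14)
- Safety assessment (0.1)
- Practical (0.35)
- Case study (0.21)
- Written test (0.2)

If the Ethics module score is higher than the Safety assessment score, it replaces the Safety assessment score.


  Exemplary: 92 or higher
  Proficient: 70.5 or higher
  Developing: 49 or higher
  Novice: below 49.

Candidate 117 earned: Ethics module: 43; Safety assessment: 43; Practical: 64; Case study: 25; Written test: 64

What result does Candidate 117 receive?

Ethics module (43) ≤ Safety assessment (43), so Safety assessment stays at 43.
Weighted total:
  Ethics module 43 × 0.14 = 6.02
  Safety assessment 43 × 0.1 = 4.3
  Practical 64 × 0.35 = 22.4
  Case study 25 × 0.21 = 5.25
  Written test 64 × 0.2 = 12.8
Sum = 50.77
50.77 is ≥ 49 and < 70.5 → Developing

Developing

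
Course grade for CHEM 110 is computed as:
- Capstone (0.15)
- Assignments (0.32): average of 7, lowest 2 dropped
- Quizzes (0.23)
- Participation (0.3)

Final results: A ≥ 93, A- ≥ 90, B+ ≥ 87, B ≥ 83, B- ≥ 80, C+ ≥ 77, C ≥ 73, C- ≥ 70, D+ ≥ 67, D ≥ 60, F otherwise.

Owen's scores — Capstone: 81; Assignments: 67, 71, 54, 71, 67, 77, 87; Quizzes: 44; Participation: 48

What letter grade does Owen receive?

D

Assignments: drop 54, 67 → average of remaining 5 = 373/5 = 74.6
Weighted total:
  Capstone 81 × 0.15 = 12.15
  Assignments 74.6 × 0.32 = 23.872
  Quizzes 44 × 0.23 = 10.12
  Participation 48 × 0.3 = 14.4
Sum = 60.542
60.542 is ≥ 60 and < 67 → D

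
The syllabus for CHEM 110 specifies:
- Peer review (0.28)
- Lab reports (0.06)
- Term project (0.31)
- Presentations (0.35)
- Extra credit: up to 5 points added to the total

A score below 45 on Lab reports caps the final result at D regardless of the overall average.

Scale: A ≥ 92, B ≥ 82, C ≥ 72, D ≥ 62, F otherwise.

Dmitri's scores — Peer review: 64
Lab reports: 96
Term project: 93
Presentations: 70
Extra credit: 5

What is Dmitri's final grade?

B

Lab reports score 96 ≥ 45: minimum met.
Weighted total:
  Peer review 64 × 0.28 = 17.92
  Lab reports 96 × 0.06 = 5.76
  Term project 93 × 0.31 = 28.83
  Presentations 70 × 0.35 = 24.5
Sum = 77.01
Extra credit: 77.01 + 5 = 82.01
82.01 is ≥ 82 and < 92 → B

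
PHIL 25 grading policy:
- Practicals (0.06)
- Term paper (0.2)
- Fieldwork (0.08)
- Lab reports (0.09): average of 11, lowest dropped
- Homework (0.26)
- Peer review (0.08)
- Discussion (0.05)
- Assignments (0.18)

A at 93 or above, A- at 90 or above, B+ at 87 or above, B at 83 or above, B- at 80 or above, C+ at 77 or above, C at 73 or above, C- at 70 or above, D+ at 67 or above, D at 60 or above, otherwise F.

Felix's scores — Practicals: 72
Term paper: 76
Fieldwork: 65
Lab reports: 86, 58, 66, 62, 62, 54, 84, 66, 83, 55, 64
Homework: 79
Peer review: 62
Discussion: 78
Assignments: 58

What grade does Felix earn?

Lab reports: drop 54 → average of remaining 10 = 686/10 = 68.6
Weighted total:
  Practicals 72 × 0.06 = 4.32
  Term paper 76 × 0.2 = 15.2
  Fieldwork 65 × 0.08 = 5.2
  Lab reports 68.6 × 0.09 = 6.174
  Homework 79 × 0.26 = 20.54
  Peer review 62 × 0.08 = 4.96
  Discussion 78 × 0.05 = 3.9
  Assignments 58 × 0.18 = 10.44
Sum = 70.734
70.734 is ≥ 70 and < 73 → C-

C-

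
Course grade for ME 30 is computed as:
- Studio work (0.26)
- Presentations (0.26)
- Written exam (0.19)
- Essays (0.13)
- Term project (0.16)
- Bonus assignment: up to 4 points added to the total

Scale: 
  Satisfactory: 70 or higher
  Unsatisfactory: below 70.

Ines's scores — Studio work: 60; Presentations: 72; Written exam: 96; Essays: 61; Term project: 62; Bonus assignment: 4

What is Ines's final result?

Satisfactory

Weighted total:
  Studio work 60 × 0.26 = 15.6
  Presentations 72 × 0.26 = 18.72
  Written exam 96 × 0.19 = 18.24
  Essays 61 × 0.13 = 7.93
  Term project 62 × 0.16 = 9.92
Sum = 70.41
Bonus assignment: 70.41 + 4 = 74.41
74.41 ≥ 70 → Satisfactory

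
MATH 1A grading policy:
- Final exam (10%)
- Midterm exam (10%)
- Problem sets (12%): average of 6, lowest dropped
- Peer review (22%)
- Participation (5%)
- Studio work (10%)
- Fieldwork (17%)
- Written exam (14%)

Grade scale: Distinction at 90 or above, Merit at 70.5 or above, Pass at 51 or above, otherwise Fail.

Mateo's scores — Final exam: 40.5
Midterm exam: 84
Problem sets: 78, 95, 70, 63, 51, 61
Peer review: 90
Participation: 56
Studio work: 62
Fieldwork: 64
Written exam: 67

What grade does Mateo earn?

Problem sets: drop 51 → average of remaining 5 = 367/5 = 73.4
Weighted total:
  Final exam 40.5 × 0.1 = 4.05
  Midterm exam 84 × 0.1 = 8.4
  Problem sets 73.4 × 0.12 = 8.808
  Peer review 90 × 0.22 = 19.8
  Participation 56 × 0.05 = 2.8
  Studio work 62 × 0.1 = 6.2
  Fieldwork 64 × 0.17 = 10.88
  Written exam 67 × 0.14 = 9.38
Sum = 70.318
70.318 is ≥ 51 and < 70.5 → Pass

Pass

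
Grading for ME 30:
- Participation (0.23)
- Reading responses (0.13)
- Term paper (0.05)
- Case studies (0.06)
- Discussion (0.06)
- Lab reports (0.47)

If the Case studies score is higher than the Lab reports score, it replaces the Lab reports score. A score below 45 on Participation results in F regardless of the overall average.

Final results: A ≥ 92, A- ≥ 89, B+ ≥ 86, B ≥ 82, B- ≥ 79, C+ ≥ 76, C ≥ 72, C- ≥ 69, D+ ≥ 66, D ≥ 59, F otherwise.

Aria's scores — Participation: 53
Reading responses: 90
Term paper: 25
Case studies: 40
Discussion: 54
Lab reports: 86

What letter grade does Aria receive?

Case studies (40) ≤ Lab reports (86), so Lab reports stays at 86.
Participation score 53 ≥ 45: minimum met.
Weighted total:
  Participation 53 × 0.23 = 12.19
  Reading responses 90 × 0.13 = 11.7
  Term paper 25 × 0.05 = 1.25
  Case studies 40 × 0.06 = 2.4
  Discussion 54 × 0.06 = 3.24
  Lab reports 86 × 0.47 = 40.42
Sum = 71.2
71.2 is ≥ 69 and < 72 → C-

C-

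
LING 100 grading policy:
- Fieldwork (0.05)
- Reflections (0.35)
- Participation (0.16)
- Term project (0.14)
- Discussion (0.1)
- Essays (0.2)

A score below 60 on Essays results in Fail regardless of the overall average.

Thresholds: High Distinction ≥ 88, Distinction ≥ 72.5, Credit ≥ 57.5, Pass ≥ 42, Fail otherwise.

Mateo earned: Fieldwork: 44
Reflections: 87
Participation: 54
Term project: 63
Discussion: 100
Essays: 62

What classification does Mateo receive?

Distinction

Essays score 62 ≥ 60: minimum met.
Weighted total:
  Fieldwork 44 × 0.05 = 2.2
  Reflections 87 × 0.35 = 30.45
  Participation 54 × 0.16 = 8.64
  Term project 63 × 0.14 = 8.82
  Discussion 100 × 0.1 = 10
  Essays 62 × 0.2 = 12.4
Sum = 72.51
72.51 is ≥ 72.5 and < 88 → Distinction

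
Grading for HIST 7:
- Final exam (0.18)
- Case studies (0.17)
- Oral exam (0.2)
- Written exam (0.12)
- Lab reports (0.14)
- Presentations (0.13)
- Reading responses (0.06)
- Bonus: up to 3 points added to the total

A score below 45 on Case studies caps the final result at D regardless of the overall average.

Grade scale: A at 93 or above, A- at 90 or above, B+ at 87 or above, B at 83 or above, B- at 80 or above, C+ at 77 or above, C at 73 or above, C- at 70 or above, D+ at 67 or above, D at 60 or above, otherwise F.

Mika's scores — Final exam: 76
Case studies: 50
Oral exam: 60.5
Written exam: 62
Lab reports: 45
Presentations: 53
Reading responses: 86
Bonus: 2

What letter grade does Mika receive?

D

Case studies score 50 ≥ 45: minimum met.
Weighted total:
  Final exam 76 × 0.18 = 13.68
  Case studies 50 × 0.17 = 8.5
  Oral exam 60.5 × 0.2 = 12.1
  Written exam 62 × 0.12 = 7.44
  Lab reports 45 × 0.14 = 6.3
  Presentations 53 × 0.13 = 6.89
  Reading responses 86 × 0.06 = 5.16
Sum = 60.07
Bonus: 60.07 + 2 = 62.07
62.07 is ≥ 60 and < 67 → D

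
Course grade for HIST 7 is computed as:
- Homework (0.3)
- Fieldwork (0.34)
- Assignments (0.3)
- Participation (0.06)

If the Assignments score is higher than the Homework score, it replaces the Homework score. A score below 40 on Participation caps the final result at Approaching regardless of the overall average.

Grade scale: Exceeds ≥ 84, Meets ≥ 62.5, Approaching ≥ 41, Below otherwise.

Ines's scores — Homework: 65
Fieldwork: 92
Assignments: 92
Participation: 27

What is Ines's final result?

Assignments (92) > Homework (65), so Homework counts as 92.
Participation score 27 < 40: minimum not met.
Weighted total:
  Homework 92 × 0.3 = 27.6
  Fieldwork 92 × 0.34 = 31.28
  Assignments 92 × 0.3 = 27.6
  Participation 27 × 0.06 = 1.62
Sum = 88.1
88.1 would be Exceeds; cap at Approaching applies → Approaching.

Approaching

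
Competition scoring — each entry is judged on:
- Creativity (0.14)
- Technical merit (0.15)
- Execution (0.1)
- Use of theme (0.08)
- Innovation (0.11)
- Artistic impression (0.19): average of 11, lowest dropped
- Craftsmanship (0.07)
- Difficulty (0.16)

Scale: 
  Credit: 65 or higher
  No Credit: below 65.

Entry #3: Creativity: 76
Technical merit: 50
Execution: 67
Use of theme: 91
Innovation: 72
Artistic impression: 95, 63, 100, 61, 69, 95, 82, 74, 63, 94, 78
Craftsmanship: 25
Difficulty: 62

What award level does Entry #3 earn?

Credit

Artistic impression: drop 61 → average of remaining 10 = 813/10 = 81.3
Weighted total:
  Creativity 76 × 0.14 = 10.64
  Technical merit 50 × 0.15 = 7.5
  Execution 67 × 0.1 = 6.7
  Use of theme 91 × 0.08 = 7.28
  Innovation 72 × 0.11 = 7.92
  Artistic impression 81.3 × 0.19 = 15.447
  Craftsmanship 25 × 0.07 = 1.75
  Difficulty 62 × 0.16 = 9.92
Sum = 67.157
67.157 ≥ 65 → Credit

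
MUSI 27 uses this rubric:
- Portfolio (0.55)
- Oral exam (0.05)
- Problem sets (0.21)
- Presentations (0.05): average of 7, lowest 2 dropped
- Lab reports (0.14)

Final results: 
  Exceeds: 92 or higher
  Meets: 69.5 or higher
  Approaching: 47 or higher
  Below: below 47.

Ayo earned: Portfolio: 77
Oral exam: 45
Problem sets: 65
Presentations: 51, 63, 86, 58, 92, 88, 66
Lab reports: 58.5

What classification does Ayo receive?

Presentations: drop 51, 58 → average of remaining 5 = 395/5 = 79
Weighted total:
  Portfolio 77 × 0.55 = 42.35
  Oral exam 45 × 0.05 = 2.25
  Problem sets 65 × 0.21 = 13.65
  Presentations 79 × 0.05 = 3.95
  Lab reports 58.5 × 0.14 = 8.19
Sum = 70.39
70.39 is ≥ 69.5 and < 92 → Meets

Meets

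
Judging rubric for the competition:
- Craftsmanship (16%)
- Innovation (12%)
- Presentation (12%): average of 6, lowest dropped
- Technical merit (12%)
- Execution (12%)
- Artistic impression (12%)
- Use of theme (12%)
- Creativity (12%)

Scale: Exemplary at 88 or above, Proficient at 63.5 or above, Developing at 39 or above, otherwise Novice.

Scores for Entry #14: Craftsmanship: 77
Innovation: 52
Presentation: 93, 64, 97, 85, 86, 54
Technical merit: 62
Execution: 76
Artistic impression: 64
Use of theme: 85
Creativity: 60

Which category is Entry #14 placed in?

Proficient

Presentation: drop 54 → average of remaining 5 = 425/5 = 85
Weighted total:
  Craftsmanship 77 × 0.16 = 12.32
  Innovation 52 × 0.12 = 6.24
  Presentation 85 × 0.12 = 10.2
  Technical merit 62 × 0.12 = 7.44
  Execution 76 × 0.12 = 9.12
  Artistic impression 64 × 0.12 = 7.68
  Use of theme 85 × 0.12 = 10.2
  Creativity 60 × 0.12 = 7.2
Sum = 70.4
70.4 is ≥ 63.5 and < 88 → Proficient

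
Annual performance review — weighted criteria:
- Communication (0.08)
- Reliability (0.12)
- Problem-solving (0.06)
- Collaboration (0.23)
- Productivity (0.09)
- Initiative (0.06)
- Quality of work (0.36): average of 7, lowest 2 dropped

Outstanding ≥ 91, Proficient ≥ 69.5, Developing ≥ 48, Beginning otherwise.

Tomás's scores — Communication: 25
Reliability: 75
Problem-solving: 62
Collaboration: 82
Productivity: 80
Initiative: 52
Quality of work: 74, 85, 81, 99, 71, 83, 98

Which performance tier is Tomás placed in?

Proficient

Quality of work: drop 71, 74 → average of remaining 5 = 446/5 = 89.2
Weighted total:
  Communication 25 × 0.08 = 2
  Reliability 75 × 0.12 = 9
  Problem-solving 62 × 0.06 = 3.72
  Collaboration 82 × 0.23 = 18.86
  Productivity 80 × 0.09 = 7.2
  Initiative 52 × 0.06 = 3.12
  Quality of work 89.2 × 0.36 = 32.112
Sum = 76.012
76.012 is ≥ 69.5 and < 91 → Proficient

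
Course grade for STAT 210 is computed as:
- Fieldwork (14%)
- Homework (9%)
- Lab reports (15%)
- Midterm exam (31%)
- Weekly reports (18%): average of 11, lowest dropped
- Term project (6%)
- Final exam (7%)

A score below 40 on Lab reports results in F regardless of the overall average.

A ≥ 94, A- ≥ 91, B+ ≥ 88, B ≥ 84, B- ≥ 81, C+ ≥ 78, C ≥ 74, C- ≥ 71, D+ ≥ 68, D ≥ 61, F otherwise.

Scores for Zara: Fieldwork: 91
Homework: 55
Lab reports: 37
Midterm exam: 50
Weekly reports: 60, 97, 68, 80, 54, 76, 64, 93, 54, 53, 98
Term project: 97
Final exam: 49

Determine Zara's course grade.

F

Weekly reports: drop 53 → average of remaining 10 = 744/10 = 74.4
Lab reports score 37 < 40: minimum not met.
Weighted total:
  Fieldwork 91 × 0.14 = 12.74
  Homework 55 × 0.09 = 4.95
  Lab reports 37 × 0.15 = 5.55
  Midterm exam 50 × 0.31 = 15.5
  Weekly reports 74.4 × 0.18 = 13.392
  Term project 97 × 0.06 = 5.82
  Final exam 49 × 0.07 = 3.43
Sum = 61.382
Because the Lab reports minimum was not met, the result is F.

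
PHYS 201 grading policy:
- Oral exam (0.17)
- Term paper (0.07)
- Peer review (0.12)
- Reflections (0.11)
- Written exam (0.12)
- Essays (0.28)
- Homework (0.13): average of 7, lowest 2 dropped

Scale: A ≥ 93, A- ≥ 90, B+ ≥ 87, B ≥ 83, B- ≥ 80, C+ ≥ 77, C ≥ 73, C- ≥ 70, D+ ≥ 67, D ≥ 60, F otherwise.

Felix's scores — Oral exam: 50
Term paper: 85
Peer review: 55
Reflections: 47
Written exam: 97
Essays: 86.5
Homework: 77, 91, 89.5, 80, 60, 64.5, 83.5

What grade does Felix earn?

Homework: drop 60, 64.5 → average of remaining 5 = 421/5 = 84.2
Weighted total:
  Oral exam 50 × 0.17 = 8.5
  Term paper 85 × 0.07 = 5.95
  Peer review 55 × 0.12 = 6.6
  Reflections 47 × 0.11 = 5.17
  Written exam 97 × 0.12 = 11.64
  Essays 86.5 × 0.28 = 24.22
  Homework 84.2 × 0.13 = 10.946
Sum = 73.026
73.026 is ≥ 73 and < 77 → C

C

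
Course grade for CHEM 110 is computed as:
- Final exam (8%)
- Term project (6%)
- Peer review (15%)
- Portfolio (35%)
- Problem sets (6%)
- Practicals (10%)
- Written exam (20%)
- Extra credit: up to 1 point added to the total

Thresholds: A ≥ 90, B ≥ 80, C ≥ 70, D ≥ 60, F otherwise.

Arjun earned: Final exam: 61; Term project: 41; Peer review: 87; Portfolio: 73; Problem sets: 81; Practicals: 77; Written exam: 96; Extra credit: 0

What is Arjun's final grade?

Weighted total:
  Final exam 61 × 0.08 = 4.88
  Term project 41 × 0.06 = 2.46
  Peer review 87 × 0.15 = 13.05
  Portfolio 73 × 0.35 = 25.55
  Problem sets 81 × 0.06 = 4.86
  Practicals 77 × 0.1 = 7.7
  Written exam 96 × 0.2 = 19.2
Sum = 77.7
Extra credit: 77.7 + 0 = 77.7
77.7 is ≥ 70 and < 80 → C

C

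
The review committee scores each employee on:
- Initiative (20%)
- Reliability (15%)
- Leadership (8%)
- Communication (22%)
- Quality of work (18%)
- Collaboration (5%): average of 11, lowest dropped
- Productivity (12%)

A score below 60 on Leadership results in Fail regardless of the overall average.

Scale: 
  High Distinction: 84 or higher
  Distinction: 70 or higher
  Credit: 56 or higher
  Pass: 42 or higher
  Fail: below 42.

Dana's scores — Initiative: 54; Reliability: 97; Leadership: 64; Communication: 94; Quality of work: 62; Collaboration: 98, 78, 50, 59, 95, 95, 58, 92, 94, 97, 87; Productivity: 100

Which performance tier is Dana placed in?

Collaboration: drop 50 → average of remaining 10 = 853/10 = 85.3
Leadership score 64 ≥ 60: minimum met.
Weighted total:
  Initiative 54 × 0.2 = 10.8
  Reliability 97 × 0.15 = 14.55
  Leadership 64 × 0.08 = 5.12
  Communication 94 × 0.22 = 20.68
  Quality of work 62 × 0.18 = 11.16
  Collaboration 85.3 × 0.05 = 4.265
  Productivity 100 × 0.12 = 12
Sum = 78.575
78.575 is ≥ 70 and < 84 → Distinction

Distinction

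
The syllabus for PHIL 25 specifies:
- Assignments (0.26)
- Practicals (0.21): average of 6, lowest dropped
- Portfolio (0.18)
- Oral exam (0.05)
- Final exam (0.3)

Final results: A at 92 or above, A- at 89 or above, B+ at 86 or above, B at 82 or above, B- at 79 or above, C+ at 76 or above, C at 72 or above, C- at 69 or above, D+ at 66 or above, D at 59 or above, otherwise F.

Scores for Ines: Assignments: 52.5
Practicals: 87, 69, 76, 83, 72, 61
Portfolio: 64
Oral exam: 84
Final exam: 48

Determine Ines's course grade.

D

Practicals: drop 61 → average of remaining 5 = 387/5 = 77.4
Weighted total:
  Assignments 52.5 × 0.26 = 13.65
  Practicals 77.4 × 0.21 = 16.254
  Portfolio 64 × 0.18 = 11.52
  Oral exam 84 × 0.05 = 4.2
  Final exam 48 × 0.3 = 14.4
Sum = 60.024
60.024 is ≥ 59 and < 66 → D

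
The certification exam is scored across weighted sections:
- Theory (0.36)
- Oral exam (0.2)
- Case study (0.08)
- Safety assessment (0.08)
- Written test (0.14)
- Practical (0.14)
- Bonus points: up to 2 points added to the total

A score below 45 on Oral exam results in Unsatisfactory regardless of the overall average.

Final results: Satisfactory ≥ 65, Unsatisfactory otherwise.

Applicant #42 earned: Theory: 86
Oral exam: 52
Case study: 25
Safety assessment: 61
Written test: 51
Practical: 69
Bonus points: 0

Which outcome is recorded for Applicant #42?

Oral exam score 52 ≥ 45: minimum met.
Weighted total:
  Theory 86 × 0.36 = 30.96
  Oral exam 52 × 0.2 = 10.4
  Case study 25 × 0.08 = 2
  Safety assessment 61 × 0.08 = 4.88
  Written test 51 × 0.14 = 7.14
  Practical 69 × 0.14 = 9.66
Sum = 65.04
Bonus points: 65.04 + 0 = 65.04
65.04 ≥ 65 → Satisfactory

Satisfactory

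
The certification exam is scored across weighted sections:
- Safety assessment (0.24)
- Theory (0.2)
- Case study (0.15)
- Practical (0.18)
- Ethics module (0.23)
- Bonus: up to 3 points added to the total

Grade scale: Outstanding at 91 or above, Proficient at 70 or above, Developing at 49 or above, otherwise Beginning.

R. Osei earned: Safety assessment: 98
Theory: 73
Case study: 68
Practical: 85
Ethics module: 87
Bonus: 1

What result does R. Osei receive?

Weighted total:
  Safety assessment 98 × 0.24 = 23.52
  Theory 73 × 0.2 = 14.6
  Case study 68 × 0.15 = 10.2
  Practical 85 × 0.18 = 15.3
  Ethics module 87 × 0.23 = 20.01
Sum = 83.63
Bonus: 83.63 + 1 = 84.63
84.63 is ≥ 70 and < 91 → Proficient

Proficient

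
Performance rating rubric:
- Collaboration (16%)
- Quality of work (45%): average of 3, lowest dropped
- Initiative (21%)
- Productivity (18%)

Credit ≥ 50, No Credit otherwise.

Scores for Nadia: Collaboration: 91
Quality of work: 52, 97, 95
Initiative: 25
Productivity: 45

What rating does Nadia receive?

Quality of work: drop 52 → average of remaining 2 = 192/2 = 96
Weighted total:
  Collaboration 91 × 0.16 = 14.56
  Quality of work 96 × 0.45 = 43.2
  Initiative 25 × 0.21 = 5.25
  Productivity 45 × 0.18 = 8.1
Sum = 71.11
71.11 ≥ 50 → Credit

Credit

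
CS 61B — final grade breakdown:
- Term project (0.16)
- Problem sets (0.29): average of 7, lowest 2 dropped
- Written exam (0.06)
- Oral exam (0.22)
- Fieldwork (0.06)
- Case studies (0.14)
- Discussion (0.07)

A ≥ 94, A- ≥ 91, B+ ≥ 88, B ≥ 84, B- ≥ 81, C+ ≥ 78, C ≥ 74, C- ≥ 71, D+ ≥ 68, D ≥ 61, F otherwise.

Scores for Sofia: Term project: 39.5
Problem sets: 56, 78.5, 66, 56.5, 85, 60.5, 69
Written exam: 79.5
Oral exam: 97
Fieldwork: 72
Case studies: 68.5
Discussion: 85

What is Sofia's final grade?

Problem sets: drop 56, 56.5 → average of remaining 5 = 359/5 = 71.8
Weighted total:
  Term project 39.5 × 0.16 = 6.32
  Problem sets 71.8 × 0.29 = 20.822
  Written exam 79.5 × 0.06 = 4.77
  Oral exam 97 × 0.22 = 21.34
  Fieldwork 72 × 0.06 = 4.32
  Case studies 68.5 × 0.14 = 9.59
  Discussion 85 × 0.07 = 5.95
Sum = 73.112
73.112 is ≥ 71 and < 74 → C-

C-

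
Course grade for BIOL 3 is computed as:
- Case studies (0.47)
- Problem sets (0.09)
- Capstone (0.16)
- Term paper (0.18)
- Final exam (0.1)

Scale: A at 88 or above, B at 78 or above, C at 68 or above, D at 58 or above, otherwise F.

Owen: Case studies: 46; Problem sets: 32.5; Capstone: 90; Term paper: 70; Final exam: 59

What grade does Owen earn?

Weighted total:
  Case studies 46 × 0.47 = 21.62
  Problem sets 32.5 × 0.09 = 2.925
  Capstone 90 × 0.16 = 14.4
  Term paper 70 × 0.18 = 12.6
  Final exam 59 × 0.1 = 5.9
Sum = 57.445
57.445 < 58 → F

F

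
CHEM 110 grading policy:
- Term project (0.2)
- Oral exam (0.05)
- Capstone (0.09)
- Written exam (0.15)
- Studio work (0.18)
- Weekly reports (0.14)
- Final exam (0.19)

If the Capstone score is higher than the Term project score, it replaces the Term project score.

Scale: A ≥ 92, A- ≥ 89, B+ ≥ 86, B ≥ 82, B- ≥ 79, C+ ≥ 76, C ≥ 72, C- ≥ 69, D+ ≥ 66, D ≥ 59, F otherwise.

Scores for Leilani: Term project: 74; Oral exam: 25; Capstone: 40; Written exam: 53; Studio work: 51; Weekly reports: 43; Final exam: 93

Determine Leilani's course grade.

D

Capstone (40) ≤ Term project (74), so Term project stays at 74.
Weighted total:
  Term project 74 × 0.2 = 14.8
  Oral exam 25 × 0.05 = 1.25
  Capstone 40 × 0.09 = 3.6
  Written exam 53 × 0.15 = 7.95
  Studio work 51 × 0.18 = 9.18
  Weekly reports 43 × 0.14 = 6.02
  Final exam 93 × 0.19 = 17.67
Sum = 60.47
60.47 is ≥ 59 and < 66 → D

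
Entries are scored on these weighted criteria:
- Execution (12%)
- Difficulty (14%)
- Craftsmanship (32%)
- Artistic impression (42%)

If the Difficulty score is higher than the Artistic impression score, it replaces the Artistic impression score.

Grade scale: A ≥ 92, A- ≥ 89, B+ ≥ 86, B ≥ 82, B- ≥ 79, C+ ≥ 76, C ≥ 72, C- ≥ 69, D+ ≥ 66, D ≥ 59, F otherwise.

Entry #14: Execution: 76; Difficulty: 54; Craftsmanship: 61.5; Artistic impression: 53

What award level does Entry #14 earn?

Difficulty (54) > Artistic impression (53), so Artistic impression counts as 54.
Weighted total:
  Execution 76 × 0.12 = 9.12
  Difficulty 54 × 0.14 = 7.56
  Craftsmanship 61.5 × 0.32 = 19.68
  Artistic impression 54 × 0.42 = 22.68
Sum = 59.04
59.04 is ≥ 59 and < 66 → D

D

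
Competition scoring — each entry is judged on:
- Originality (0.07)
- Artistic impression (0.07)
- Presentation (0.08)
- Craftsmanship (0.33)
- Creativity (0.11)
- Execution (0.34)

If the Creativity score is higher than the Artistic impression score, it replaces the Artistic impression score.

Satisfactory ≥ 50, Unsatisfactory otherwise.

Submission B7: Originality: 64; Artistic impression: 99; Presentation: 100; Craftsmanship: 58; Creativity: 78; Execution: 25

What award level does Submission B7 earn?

Satisfactory

Creativity (78) ≤ Artistic impression (99), so Artistic impression stays at 99.
Weighted total:
  Originality 64 × 0.07 = 4.48
  Artistic impression 99 × 0.07 = 6.93
  Presentation 100 × 0.08 = 8
  Craftsmanship 58 × 0.33 = 19.14
  Creativity 78 × 0.11 = 8.58
  Execution 25 × 0.34 = 8.5
Sum = 55.63
55.63 ≥ 50 → Satisfactory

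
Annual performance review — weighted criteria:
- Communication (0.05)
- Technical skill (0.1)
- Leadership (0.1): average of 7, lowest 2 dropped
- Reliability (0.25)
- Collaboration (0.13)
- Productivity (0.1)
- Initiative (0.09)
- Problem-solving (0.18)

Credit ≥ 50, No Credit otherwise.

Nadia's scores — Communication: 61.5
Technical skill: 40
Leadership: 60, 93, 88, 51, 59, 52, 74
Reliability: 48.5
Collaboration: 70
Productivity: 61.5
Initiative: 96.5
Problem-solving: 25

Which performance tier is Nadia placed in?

Leadership: drop 51, 52 → average of remaining 5 = 374/5 = 74.8
Weighted total:
  Communication 61.5 × 0.05 = 3.075
  Technical skill 40 × 0.1 = 4
  Leadership 74.8 × 0.1 = 7.48
  Reliability 48.5 × 0.25 = 12.125
  Collaboration 70 × 0.13 = 9.1
  Productivity 61.5 × 0.1 = 6.15
  Initiative 96.5 × 0.09 = 8.685
  Problem-solving 25 × 0.18 = 4.5
Sum = 55.115
55.115 ≥ 50 → Credit

Credit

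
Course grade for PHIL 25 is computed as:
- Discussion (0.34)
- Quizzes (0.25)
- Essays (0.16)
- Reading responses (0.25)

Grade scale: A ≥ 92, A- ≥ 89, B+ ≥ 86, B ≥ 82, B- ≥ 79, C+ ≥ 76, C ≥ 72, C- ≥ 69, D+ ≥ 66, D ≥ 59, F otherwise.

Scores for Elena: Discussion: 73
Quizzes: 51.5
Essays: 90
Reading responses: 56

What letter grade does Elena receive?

D+

Weighted total:
  Discussion 73 × 0.34 = 24.82
  Quizzes 51.5 × 0.25 = 12.875
  Essays 90 × 0.16 = 14.4
  Reading responses 56 × 0.25 = 14
Sum = 66.095
66.095 is ≥ 66 and < 69 → D+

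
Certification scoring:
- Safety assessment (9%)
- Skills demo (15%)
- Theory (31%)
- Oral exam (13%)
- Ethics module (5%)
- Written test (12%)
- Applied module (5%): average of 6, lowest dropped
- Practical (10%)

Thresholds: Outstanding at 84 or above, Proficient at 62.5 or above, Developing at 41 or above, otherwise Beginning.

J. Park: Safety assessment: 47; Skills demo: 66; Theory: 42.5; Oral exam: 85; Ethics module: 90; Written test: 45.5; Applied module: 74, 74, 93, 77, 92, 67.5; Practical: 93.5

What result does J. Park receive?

Developing

Applied module: drop 67.5 → average of remaining 5 = 410/5 = 82
Weighted total:
  Safety assessment 47 × 0.09 = 4.23
  Skills demo 66 × 0.15 = 9.9
  Theory 42.5 × 0.31 = 13.175
  Oral exam 85 × 0.13 = 11.05
  Ethics module 90 × 0.05 = 4.5
  Written test 45.5 × 0.12 = 5.46
  Applied module 82 × 0.05 = 4.1
  Practical 93.5 × 0.1 = 9.35
Sum = 61.765
61.765 is ≥ 41 and < 62.5 → Developing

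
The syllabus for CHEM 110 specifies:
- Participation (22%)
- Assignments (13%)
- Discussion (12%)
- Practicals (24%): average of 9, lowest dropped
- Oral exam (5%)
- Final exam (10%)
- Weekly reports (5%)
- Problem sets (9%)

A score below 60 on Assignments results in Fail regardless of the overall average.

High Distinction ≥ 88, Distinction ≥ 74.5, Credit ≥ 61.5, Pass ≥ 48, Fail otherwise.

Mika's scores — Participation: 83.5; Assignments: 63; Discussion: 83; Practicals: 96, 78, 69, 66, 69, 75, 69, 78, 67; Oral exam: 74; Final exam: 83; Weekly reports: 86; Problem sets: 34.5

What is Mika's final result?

Practicals: drop 66 → average of remaining 8 = 601/8 = 75.125
Assignments score 63 ≥ 60: minimum met.
Weighted total:
  Participation 83.5 × 0.22 = 18.37
  Assignments 63 × 0.13 = 8.19
  Discussion 83 × 0.12 = 9.96
  Practicals 75.125 × 0.24 = 18.03
  Oral exam 74 × 0.05 = 3.7
  Final exam 83 × 0.1 = 8.3
  Weekly reports 86 × 0.05 = 4.3
  Problem sets 34.5 × 0.09 = 3.105
Sum = 73.955
73.955 is ≥ 61.5 and < 74.5 → Credit

Credit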